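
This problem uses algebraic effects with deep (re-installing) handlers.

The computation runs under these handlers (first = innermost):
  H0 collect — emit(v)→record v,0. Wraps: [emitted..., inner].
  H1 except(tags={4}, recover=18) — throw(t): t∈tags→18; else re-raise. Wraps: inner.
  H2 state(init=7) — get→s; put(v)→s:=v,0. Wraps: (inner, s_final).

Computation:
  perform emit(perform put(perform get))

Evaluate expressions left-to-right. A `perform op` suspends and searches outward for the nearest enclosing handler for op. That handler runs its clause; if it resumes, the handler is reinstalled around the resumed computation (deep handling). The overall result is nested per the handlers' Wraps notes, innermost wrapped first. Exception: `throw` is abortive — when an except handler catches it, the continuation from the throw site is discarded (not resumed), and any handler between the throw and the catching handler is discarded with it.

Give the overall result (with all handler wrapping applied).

Evaluation trace:
get @ H2 ⇒ 7
put(7) @ H2 ⇒ s:=7
emit(0) @ H0 ⇒ out+=0
H0 returns [0, 0]
H1 returns [0, 0]
H2 returns ([0, 0], 7)
= ([0, 0], 7)

Answer: ([0, 0], 7)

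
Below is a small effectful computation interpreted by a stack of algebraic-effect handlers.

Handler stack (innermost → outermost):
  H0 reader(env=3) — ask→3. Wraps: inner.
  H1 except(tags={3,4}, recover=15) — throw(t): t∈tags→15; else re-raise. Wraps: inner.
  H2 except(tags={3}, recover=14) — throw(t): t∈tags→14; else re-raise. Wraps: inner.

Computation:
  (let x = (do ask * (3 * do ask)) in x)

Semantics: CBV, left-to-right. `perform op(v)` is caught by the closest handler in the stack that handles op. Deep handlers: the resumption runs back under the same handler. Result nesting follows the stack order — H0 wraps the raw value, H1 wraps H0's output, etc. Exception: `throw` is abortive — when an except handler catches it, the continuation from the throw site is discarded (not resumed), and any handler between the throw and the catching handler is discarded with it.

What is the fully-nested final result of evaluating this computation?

Answer: 27

Evaluation trace:
ask @ H0 ⇒ 3
ask @ H0 ⇒ 3
H0 returns 27
H1 returns 27
H2 returns 27
= 27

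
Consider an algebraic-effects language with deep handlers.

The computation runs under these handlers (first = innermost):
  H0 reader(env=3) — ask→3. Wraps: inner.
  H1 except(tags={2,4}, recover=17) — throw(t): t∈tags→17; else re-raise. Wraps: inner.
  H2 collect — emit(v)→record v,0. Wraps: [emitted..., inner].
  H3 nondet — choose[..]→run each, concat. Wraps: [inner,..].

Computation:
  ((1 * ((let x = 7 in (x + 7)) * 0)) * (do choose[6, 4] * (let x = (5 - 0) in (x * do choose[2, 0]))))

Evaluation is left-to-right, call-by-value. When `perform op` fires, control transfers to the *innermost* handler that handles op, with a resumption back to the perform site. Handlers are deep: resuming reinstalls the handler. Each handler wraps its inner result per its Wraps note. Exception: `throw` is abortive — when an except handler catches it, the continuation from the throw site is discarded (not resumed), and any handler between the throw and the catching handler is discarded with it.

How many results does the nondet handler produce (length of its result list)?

Working:
choose[6, 4] @ H3
  branch[0] choose=6:
    choose[2, 0] @ H3
      branch[0] choose=2:
        H0 returns 0
        H1 returns 0
        H2 returns [0]
        H3 returns [[0]]
      branch[1] choose=0:
        H0 returns 0
        H1 returns 0
        H2 returns [0]
        H3 returns [[0]]
  branch[1] choose=4:
    choose[2, 0] @ H3
      branch[0] choose=2:
        H0 returns 0
        H1 returns 0
        H2 returns [0]
        H3 returns [[0]]
      branch[1] choose=0:
        H0 returns 0
        H1 returns 0
        H2 returns [0]
        H3 returns [[0]]
= [[0], [0], [0], [0]]

Answer: 4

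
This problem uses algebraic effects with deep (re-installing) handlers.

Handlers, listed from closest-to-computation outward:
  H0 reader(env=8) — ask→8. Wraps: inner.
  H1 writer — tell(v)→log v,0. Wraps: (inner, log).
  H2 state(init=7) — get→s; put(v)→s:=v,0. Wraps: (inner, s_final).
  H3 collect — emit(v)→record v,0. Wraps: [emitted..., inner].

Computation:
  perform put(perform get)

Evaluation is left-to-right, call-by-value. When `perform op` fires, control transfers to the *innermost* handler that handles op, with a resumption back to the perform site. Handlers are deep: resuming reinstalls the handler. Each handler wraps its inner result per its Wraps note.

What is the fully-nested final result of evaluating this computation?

Evaluation trace:
get @ H2 ⇒ 7
put(7) @ H2 ⇒ s:=7
H0 returns 0
H1 returns (0, ())
H2 returns ((0, ()), 7)
H3 returns [((0, ()), 7)]
= [((0, ()), 7)]

Answer: [((0, ()), 7)]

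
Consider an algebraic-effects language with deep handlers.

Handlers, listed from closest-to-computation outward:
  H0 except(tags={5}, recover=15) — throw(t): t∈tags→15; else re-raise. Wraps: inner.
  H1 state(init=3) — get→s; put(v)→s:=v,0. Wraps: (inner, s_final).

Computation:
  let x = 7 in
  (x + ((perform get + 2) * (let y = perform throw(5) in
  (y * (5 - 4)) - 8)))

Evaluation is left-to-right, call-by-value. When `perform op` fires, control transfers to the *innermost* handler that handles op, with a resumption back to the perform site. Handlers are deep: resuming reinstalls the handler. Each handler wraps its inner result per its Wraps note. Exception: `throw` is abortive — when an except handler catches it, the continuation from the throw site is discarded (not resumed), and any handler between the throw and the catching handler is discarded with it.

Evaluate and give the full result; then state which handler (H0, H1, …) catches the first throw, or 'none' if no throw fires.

Answer: (15, 3) ; first throw caught by: H0

Evaluation trace:
get @ H1 ⇒ 3
throw(5) @ H0 caught ⇒ 15
H1 returns (15, 3)
= (15, 3)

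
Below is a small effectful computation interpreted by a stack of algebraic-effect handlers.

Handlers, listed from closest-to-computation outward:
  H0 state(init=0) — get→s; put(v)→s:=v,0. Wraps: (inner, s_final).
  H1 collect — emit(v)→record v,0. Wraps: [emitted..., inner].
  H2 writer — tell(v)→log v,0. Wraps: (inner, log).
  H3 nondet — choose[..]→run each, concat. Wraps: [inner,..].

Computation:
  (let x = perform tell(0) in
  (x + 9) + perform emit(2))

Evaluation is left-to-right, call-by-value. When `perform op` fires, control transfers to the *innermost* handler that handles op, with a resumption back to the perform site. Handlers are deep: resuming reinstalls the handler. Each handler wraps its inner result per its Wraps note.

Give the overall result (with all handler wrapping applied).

Answer: [([2, (9, 0)], (0))]

Evaluation trace:
tell(0) @ H2 ⇒ log+=0
emit(2) @ H1 ⇒ out+=2
H0 returns (9, 0)
H1 returns [2, (9, 0)]
H2 returns ([2, (9, 0)], (0))
H3 returns [([2, (9, 0)], (0))]
= [([2, (9, 0)], (0))]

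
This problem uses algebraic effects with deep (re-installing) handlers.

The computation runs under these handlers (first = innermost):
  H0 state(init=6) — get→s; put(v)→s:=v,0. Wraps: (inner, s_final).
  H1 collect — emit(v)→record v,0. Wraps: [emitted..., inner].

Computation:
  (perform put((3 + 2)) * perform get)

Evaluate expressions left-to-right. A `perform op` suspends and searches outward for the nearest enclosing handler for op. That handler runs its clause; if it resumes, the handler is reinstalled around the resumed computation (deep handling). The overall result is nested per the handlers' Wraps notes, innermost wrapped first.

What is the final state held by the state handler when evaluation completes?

Working:
put(5) @ H0 ⇒ s:=5
get @ H0 ⇒ 5
H0 returns (0, 5)
H1 returns [(0, 5)]
= [(0, 5)]

Answer: 5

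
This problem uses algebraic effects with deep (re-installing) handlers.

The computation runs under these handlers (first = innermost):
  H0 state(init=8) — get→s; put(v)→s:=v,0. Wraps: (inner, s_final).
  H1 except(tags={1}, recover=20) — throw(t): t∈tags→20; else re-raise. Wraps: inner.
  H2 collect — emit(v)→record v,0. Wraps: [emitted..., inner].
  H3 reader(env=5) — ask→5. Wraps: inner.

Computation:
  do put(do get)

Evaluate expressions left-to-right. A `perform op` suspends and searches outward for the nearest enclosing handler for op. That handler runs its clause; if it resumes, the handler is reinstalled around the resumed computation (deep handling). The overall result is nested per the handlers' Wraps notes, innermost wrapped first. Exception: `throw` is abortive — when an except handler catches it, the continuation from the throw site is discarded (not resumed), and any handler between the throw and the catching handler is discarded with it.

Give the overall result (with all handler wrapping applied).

Answer: [(0, 8)]

Evaluation trace:
get @ H0 ⇒ 8
put(8) @ H0 ⇒ s:=8
H0 returns (0, 8)
H1 returns (0, 8)
H2 returns [(0, 8)]
H3 returns [(0, 8)]
= [(0, 8)]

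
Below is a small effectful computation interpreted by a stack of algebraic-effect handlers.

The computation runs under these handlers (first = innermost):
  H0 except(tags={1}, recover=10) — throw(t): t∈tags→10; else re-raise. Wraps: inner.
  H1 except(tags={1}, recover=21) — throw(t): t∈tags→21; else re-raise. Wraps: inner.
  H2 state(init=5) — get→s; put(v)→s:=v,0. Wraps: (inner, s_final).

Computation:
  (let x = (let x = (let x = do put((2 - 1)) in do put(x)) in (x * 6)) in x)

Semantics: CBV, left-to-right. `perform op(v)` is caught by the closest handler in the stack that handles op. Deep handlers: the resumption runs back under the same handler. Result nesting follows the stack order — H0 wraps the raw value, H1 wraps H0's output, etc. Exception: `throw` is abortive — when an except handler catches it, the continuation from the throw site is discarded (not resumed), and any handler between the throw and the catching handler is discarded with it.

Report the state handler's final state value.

Answer: 0

Working:
put(1) @ H2 ⇒ s:=1
put(0) @ H2 ⇒ s:=0
H0 returns 0
H1 returns 0
H2 returns (0, 0)
= (0, 0)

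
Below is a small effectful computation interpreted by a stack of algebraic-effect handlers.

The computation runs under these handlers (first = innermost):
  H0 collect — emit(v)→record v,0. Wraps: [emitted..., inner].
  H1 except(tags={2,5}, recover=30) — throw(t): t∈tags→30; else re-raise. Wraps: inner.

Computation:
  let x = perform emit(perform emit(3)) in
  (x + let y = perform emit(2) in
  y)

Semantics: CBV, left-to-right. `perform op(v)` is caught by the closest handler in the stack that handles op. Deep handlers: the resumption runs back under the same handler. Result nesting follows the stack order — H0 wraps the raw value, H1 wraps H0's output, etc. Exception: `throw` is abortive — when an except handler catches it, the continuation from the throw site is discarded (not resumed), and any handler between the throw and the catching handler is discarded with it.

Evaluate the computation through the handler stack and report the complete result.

Working:
emit(3) @ H0 ⇒ out+=3
emit(0) @ H0 ⇒ out+=0
emit(2) @ H0 ⇒ out+=2
H0 returns [3, 0, 2, 0]
H1 returns [3, 0, 2, 0]
= [3, 0, 2, 0]

Answer: [3, 0, 2, 0]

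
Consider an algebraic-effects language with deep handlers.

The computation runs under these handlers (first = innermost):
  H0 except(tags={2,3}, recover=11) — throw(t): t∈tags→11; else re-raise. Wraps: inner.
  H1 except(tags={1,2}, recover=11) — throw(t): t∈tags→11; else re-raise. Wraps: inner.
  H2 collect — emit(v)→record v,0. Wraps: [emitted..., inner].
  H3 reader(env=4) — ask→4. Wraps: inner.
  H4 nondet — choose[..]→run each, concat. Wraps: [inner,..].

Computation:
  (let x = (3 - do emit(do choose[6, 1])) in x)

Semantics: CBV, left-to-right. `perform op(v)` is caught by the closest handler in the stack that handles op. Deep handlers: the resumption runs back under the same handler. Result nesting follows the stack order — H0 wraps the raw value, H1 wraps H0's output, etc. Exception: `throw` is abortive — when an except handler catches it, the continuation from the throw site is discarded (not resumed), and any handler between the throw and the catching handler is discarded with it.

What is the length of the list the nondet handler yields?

Working:
choose[6, 1] @ H4
  branch[0] choose=6:
    emit(6) @ H2 ⇒ out+=6
    H0 returns 3
    H1 returns 3
    H2 returns [6, 3]
    H3 returns [6, 3]
    H4 returns [[6, 3]]
  branch[1] choose=1:
    emit(1) @ H2 ⇒ out+=1
    H0 returns 3
    H1 returns 3
    H2 returns [1, 3]
    H3 returns [1, 3]
    H4 returns [[1, 3]]
= [[6, 3], [1, 3]]

Answer: 2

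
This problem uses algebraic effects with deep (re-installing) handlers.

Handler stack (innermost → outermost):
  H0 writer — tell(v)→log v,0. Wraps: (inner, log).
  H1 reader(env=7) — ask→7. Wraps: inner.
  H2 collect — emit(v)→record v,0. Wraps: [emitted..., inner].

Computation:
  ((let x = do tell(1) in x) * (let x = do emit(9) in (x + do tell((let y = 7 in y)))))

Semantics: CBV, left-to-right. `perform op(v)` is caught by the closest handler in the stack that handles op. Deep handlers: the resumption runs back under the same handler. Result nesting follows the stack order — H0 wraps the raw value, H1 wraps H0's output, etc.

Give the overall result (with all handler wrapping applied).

Evaluation trace:
tell(1) @ H0 ⇒ log+=1
emit(9) @ H2 ⇒ out+=9
tell(7) @ H0 ⇒ log+=7
H0 returns (0, (1, 7))
H1 returns (0, (1, 7))
H2 returns [9, (0, (1, 7))]
= [9, (0, (1, 7))]

Answer: [9, (0, (1, 7))]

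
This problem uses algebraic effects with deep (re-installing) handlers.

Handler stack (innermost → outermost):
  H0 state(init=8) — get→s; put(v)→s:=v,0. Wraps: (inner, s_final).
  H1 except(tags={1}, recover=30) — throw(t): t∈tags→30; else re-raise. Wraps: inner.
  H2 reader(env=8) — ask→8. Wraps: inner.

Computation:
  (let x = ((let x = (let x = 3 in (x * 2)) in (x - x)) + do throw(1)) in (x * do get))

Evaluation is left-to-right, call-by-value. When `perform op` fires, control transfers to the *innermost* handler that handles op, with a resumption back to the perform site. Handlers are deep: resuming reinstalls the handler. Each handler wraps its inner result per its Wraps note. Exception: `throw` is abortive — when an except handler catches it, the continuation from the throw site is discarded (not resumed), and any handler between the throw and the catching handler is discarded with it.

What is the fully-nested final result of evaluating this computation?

Answer: 30

Working:
throw(1) @ H1 caught ⇒ 30
H2 returns 30
= 30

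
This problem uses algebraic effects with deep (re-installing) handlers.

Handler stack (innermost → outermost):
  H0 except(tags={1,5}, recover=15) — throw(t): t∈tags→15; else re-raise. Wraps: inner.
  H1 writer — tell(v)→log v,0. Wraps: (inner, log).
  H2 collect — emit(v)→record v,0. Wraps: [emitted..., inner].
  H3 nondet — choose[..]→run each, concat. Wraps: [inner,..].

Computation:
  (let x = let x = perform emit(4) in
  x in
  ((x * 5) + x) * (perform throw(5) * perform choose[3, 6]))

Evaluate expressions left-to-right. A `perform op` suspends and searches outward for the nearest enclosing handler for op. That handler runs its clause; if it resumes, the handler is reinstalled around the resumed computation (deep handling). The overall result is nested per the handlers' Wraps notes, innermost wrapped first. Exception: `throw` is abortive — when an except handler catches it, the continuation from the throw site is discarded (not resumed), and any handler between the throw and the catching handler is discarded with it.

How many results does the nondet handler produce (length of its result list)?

Answer: 1

Working:
emit(4) @ H2 ⇒ out+=4
throw(5) @ H0 caught ⇒ 15
H1 returns (15, ())
H2 returns [4, (15, ())]
H3 returns [[4, (15, ())]]
= [[4, (15, ())]]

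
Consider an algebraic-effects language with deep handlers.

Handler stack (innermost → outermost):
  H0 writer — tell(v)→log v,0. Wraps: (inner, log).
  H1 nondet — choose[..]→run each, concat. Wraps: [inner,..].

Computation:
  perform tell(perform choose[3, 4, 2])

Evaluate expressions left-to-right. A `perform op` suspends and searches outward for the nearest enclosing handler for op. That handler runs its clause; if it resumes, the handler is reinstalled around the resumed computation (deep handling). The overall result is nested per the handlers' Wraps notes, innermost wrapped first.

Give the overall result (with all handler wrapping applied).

Answer: [(0, (3)), (0, (4)), (0, (2))]

Step-by-step:
choose[3, 4, 2] @ H1
  branch[0] choose=3:
    tell(3) @ H0 ⇒ log+=3
    H0 returns (0, (3))
    H1 returns [(0, (3))]
  branch[1] choose=4:
    tell(4) @ H0 ⇒ log+=4
    H0 returns (0, (4))
    H1 returns [(0, (4))]
  branch[2] choose=2:
    tell(2) @ H0 ⇒ log+=2
    H0 returns (0, (2))
    H1 returns [(0, (2))]
= [(0, (3)), (0, (4)), (0, (2))]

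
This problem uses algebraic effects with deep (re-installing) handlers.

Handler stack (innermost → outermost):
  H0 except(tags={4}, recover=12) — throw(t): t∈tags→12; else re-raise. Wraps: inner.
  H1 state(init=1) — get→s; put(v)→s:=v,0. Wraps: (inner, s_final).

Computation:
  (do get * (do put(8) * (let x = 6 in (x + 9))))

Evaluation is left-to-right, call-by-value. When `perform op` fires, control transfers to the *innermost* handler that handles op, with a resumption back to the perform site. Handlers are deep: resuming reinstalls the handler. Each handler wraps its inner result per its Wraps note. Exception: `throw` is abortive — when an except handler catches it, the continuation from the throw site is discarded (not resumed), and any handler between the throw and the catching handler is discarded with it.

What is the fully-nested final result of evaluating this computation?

Working:
get @ H1 ⇒ 1
put(8) @ H1 ⇒ s:=8
H0 returns 0
H1 returns (0, 8)
= (0, 8)

Answer: (0, 8)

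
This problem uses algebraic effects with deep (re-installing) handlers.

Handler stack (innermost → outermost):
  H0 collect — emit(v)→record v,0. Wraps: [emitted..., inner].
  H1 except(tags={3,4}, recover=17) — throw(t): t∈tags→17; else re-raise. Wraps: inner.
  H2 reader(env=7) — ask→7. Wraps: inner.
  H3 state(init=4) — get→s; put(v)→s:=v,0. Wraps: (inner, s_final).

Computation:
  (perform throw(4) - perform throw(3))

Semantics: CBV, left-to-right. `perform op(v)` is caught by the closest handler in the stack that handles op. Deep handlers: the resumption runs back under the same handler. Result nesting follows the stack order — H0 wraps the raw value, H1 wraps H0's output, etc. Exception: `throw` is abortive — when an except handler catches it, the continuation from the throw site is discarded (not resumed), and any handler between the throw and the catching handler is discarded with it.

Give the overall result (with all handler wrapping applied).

Answer: (17, 4)

Working:
throw(4) @ H1 caught ⇒ 17
H2 returns 17
H3 returns (17, 4)
= (17, 4)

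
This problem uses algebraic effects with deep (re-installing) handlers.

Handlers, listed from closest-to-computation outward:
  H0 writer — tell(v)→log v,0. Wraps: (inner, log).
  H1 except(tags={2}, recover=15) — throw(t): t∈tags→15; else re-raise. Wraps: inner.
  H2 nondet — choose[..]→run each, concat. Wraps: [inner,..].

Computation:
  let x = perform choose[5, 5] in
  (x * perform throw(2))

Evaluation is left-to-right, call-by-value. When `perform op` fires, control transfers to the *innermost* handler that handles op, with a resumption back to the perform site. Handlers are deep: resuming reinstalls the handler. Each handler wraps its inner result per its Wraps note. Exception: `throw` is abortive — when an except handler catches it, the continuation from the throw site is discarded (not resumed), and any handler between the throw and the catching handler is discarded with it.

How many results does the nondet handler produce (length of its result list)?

Answer: 2

Evaluation trace:
choose[5, 5] @ H2
  branch[0] choose=5:
    throw(2) @ H1 caught ⇒ 15
    H2 returns [15]
  branch[1] choose=5:
    throw(2) @ H1 caught ⇒ 15
    H2 returns [15]
= [15, 15]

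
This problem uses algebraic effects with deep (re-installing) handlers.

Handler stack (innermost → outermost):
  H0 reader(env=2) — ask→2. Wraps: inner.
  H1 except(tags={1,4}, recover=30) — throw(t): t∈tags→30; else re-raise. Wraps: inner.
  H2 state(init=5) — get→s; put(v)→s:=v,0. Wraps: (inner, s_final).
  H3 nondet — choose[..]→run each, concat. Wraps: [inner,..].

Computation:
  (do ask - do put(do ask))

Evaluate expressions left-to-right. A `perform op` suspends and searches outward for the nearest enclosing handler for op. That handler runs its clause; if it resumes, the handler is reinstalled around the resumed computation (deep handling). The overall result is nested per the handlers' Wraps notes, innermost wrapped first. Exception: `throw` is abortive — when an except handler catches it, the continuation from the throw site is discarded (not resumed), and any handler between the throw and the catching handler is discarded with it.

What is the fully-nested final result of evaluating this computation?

Answer: [(2, 2)]

Evaluation trace:
ask @ H0 ⇒ 2
ask @ H0 ⇒ 2
put(2) @ H2 ⇒ s:=2
H0 returns 2
H1 returns 2
H2 returns (2, 2)
H3 returns [(2, 2)]
= [(2, 2)]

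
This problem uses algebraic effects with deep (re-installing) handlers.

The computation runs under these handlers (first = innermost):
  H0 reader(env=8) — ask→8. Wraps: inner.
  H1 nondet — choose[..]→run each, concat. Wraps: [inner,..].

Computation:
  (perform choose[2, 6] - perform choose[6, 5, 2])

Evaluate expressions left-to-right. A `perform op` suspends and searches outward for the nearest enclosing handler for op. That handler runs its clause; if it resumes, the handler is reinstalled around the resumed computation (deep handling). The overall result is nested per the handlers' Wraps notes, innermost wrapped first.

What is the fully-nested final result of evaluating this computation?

Answer: [-4, -3, 0, 0, 1, 4]

Working:
choose[2, 6] @ H1
  branch[0] choose=2:
    choose[6, 5, 2] @ H1
      branch[0] choose=6:
        H0 returns -4
        H1 returns [-4]
      branch[1] choose=5:
        H0 returns -3
        H1 returns [-3]
      branch[2] choose=2:
        H0 returns 0
        H1 returns [0]
  branch[1] choose=6:
    choose[6, 5, 2] @ H1
      branch[0] choose=6:
        H0 returns 0
        H1 returns [0]
      branch[1] choose=5:
        H0 returns 1
        H1 returns [1]
      branch[2] choose=2:
        H0 returns 4
        H1 returns [4]
= [-4, -3, 0, 0, 1, 4]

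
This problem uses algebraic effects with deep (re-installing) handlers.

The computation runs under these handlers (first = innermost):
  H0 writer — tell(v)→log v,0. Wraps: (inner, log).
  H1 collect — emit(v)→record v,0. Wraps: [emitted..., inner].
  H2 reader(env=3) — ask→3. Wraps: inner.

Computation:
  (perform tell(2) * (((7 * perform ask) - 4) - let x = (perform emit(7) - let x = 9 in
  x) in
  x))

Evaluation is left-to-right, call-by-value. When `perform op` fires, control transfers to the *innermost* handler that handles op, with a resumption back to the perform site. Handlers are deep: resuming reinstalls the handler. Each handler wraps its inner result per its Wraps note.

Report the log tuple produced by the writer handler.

Working:
tell(2) @ H0 ⇒ log+=2
ask @ H2 ⇒ 3
emit(7) @ H1 ⇒ out+=7
H0 returns (0, (2))
H1 returns [7, (0, (2))]
H2 returns [7, (0, (2))]
= [7, (0, (2))]

Answer: (2)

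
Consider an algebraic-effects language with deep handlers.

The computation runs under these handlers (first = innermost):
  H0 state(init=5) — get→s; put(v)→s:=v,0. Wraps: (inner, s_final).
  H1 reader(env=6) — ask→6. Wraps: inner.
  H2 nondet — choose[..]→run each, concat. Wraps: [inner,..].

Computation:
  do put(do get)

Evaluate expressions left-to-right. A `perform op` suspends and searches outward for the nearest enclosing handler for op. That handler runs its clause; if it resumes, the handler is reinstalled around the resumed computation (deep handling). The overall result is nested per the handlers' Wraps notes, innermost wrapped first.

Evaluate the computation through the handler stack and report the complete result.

Answer: [(0, 5)]

Working:
get @ H0 ⇒ 5
put(5) @ H0 ⇒ s:=5
H0 returns (0, 5)
H1 returns (0, 5)
H2 returns [(0, 5)]
= [(0, 5)]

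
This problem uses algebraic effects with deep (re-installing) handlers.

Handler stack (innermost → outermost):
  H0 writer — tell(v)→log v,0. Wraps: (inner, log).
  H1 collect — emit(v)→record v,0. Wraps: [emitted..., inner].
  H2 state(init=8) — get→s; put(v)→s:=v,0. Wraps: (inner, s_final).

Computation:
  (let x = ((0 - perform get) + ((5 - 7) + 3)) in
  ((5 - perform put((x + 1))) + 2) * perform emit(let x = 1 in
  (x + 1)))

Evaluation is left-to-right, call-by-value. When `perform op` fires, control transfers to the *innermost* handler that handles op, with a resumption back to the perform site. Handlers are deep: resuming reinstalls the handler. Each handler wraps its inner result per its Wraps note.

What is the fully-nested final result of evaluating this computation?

Step-by-step:
get @ H2 ⇒ 8
put(-6) @ H2 ⇒ s:=-6
emit(2) @ H1 ⇒ out+=2
H0 returns (0, ())
H1 returns [2, (0, ())]
H2 returns ([2, (0, ())], -6)
= ([2, (0, ())], -6)

Answer: ([2, (0, ())], -6)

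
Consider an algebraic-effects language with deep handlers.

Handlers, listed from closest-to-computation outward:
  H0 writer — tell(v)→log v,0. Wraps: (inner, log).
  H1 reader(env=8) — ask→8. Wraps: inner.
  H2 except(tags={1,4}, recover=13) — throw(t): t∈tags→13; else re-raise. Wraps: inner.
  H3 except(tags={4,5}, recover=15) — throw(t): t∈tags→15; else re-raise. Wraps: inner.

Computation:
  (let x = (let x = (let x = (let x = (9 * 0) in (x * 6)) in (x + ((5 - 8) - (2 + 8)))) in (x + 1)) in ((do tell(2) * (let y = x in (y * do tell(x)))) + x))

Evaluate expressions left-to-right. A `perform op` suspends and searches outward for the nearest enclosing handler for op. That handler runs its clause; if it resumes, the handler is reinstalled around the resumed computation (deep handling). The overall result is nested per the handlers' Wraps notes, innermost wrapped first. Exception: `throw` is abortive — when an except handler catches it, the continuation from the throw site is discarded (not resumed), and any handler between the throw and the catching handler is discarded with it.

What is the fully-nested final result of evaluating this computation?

Working:
tell(2) @ H0 ⇒ log+=2
tell(-12) @ H0 ⇒ log+=-12
H0 returns (-12, (2, -12))
H1 returns (-12, (2, -12))
H2 returns (-12, (2, -12))
H3 returns (-12, (2, -12))
= (-12, (2, -12))

Answer: (-12, (2, -12))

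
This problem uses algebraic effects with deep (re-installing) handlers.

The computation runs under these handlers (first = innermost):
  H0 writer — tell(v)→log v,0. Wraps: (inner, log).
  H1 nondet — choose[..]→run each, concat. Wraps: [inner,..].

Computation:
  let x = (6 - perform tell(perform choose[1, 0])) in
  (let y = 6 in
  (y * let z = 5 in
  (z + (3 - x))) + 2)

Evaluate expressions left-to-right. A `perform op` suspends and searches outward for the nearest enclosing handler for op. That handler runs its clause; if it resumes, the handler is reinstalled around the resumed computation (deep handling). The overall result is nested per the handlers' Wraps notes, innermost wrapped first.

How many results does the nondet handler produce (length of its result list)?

Step-by-step:
choose[1, 0] @ H1
  branch[0] choose=1:
    tell(1) @ H0 ⇒ log+=1
    H0 returns (14, (1))
    H1 returns [(14, (1))]
  branch[1] choose=0:
    tell(0) @ H0 ⇒ log+=0
    H0 returns (14, (0))
    H1 returns [(14, (0))]
= [(14, (1)), (14, (0))]

Answer: 2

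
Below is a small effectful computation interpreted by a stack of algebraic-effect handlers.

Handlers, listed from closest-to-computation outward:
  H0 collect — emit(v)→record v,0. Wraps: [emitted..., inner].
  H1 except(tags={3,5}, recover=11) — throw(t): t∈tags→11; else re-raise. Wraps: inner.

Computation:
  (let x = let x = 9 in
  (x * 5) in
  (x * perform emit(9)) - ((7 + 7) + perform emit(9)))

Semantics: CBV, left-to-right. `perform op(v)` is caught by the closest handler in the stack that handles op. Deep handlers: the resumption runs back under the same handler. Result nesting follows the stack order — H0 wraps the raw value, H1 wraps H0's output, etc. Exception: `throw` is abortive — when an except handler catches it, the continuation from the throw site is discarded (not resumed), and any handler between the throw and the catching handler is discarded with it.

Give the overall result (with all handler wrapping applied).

Evaluation trace:
emit(9) @ H0 ⇒ out+=9
emit(9) @ H0 ⇒ out+=9
H0 returns [9, 9, -14]
H1 returns [9, 9, -14]
= [9, 9, -14]

Answer: [9, 9, -14]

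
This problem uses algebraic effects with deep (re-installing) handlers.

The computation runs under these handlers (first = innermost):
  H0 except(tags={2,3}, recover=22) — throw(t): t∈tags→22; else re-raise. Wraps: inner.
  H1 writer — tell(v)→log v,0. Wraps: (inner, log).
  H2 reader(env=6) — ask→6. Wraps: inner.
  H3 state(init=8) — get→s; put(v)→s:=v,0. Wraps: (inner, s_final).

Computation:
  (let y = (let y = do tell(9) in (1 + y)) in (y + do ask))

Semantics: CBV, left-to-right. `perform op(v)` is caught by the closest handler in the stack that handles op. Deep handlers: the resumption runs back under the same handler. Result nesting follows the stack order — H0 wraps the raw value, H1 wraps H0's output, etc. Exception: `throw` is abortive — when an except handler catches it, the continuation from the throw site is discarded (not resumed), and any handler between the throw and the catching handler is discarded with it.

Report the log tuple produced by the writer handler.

Step-by-step:
tell(9) @ H1 ⇒ log+=9
ask @ H2 ⇒ 6
H0 returns 7
H1 returns (7, (9))
H2 returns (7, (9))
H3 returns ((7, (9)), 8)
= ((7, (9)), 8)

Answer: (9)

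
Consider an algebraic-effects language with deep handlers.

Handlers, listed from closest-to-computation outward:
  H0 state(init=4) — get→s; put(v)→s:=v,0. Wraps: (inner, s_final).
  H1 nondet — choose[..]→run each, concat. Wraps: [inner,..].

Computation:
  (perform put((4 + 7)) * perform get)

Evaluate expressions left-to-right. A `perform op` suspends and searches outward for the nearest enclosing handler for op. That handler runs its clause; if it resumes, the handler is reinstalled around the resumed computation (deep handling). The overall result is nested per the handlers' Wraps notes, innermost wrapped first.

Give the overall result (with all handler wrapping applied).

Answer: [(0, 11)]

Working:
put(11) @ H0 ⇒ s:=11
get @ H0 ⇒ 11
H0 returns (0, 11)
H1 returns [(0, 11)]
= [(0, 11)]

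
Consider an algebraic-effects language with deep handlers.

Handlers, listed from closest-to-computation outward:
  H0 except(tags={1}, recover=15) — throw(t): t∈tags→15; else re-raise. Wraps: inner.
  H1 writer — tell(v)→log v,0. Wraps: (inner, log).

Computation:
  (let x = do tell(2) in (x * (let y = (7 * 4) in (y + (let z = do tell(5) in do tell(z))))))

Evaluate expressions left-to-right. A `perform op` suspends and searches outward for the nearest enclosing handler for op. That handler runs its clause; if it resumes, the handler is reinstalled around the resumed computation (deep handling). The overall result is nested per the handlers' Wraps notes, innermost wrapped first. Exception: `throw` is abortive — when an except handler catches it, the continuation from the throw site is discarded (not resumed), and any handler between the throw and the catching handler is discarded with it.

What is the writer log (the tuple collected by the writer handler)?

Answer: (2, 5, 0)

Step-by-step:
tell(2) @ H1 ⇒ log+=2
tell(5) @ H1 ⇒ log+=5
tell(0) @ H1 ⇒ log+=0
H0 returns 0
H1 returns (0, (2, 5, 0))
= (0, (2, 5, 0))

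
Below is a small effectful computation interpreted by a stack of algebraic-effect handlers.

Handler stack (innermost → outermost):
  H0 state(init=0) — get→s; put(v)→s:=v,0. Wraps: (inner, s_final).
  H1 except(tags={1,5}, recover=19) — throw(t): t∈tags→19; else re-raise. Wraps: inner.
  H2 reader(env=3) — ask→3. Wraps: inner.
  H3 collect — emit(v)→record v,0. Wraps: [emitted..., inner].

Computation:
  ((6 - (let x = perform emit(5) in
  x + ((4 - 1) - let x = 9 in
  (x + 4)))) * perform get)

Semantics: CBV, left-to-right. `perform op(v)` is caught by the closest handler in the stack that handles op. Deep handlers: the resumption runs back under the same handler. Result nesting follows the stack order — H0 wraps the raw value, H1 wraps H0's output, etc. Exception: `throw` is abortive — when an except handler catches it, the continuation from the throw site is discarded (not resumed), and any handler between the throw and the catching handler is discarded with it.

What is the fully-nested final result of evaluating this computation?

Answer: [5, (0, 0)]

Evaluation trace:
emit(5) @ H3 ⇒ out+=5
get @ H0 ⇒ 0
H0 returns (0, 0)
H1 returns (0, 0)
H2 returns (0, 0)
H3 returns [5, (0, 0)]
= [5, (0, 0)]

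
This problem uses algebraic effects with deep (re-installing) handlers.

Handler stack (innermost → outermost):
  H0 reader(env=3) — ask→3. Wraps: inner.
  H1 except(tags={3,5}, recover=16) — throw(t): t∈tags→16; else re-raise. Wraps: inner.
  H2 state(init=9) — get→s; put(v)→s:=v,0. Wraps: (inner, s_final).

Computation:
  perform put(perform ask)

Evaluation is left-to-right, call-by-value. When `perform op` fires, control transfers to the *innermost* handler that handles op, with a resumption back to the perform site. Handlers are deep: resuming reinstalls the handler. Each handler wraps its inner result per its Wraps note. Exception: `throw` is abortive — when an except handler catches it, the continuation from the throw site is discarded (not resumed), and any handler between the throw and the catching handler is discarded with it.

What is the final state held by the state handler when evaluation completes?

Answer: 3

Evaluation trace:
ask @ H0 ⇒ 3
put(3) @ H2 ⇒ s:=3
H0 returns 0
H1 returns 0
H2 returns (0, 3)
= (0, 3)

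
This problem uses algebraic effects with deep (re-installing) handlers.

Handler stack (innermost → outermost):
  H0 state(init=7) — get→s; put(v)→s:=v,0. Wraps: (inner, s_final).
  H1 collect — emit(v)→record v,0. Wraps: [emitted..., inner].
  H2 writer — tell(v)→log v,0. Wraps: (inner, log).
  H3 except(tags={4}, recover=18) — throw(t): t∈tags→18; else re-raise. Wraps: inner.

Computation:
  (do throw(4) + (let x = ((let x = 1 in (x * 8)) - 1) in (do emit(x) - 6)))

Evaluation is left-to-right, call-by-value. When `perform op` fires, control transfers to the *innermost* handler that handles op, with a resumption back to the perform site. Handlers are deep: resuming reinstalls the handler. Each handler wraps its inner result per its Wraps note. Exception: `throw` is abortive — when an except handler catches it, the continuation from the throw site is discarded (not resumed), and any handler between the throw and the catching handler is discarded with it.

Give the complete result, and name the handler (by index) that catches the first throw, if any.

Step-by-step:
throw(4) @ H3 caught ⇒ 18
= 18

Answer: 18 ; first throw caught by: H3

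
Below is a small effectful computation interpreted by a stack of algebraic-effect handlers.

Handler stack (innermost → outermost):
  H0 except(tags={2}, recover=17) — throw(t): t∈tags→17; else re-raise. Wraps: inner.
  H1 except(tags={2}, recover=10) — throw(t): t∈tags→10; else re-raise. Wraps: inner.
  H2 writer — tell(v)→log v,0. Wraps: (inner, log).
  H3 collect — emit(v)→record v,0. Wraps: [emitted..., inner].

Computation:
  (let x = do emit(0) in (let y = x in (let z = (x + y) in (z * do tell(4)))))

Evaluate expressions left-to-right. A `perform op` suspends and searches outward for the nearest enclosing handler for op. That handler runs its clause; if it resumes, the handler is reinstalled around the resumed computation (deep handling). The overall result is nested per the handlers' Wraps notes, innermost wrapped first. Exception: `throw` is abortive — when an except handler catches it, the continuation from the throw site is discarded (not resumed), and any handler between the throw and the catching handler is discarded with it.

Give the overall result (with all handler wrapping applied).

Step-by-step:
emit(0) @ H3 ⇒ out+=0
tell(4) @ H2 ⇒ log+=4
H0 returns 0
H1 returns 0
H2 returns (0, (4))
H3 returns [0, (0, (4))]
= [0, (0, (4))]

Answer: [0, (0, (4))]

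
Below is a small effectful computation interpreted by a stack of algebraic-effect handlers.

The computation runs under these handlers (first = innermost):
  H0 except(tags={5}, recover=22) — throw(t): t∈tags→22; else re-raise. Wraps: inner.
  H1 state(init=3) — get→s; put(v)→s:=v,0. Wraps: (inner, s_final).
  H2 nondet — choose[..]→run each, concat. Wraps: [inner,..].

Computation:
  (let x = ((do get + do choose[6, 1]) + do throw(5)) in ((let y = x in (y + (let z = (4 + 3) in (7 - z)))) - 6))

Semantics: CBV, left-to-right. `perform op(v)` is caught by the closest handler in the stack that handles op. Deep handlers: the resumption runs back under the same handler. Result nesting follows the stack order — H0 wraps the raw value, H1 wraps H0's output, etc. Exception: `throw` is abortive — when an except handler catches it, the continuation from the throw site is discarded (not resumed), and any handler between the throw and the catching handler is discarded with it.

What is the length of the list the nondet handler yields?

Answer: 2

Working:
get @ H1 ⇒ 3
choose[6, 1] @ H2
  branch[0] choose=6:
    throw(5) @ H0 caught ⇒ 22
    H1 returns (22, 3)
    H2 returns [(22, 3)]
  branch[1] choose=1:
    throw(5) @ H0 caught ⇒ 22
    H1 returns (22, 3)
    H2 returns [(22, 3)]
= [(22, 3), (22, 3)]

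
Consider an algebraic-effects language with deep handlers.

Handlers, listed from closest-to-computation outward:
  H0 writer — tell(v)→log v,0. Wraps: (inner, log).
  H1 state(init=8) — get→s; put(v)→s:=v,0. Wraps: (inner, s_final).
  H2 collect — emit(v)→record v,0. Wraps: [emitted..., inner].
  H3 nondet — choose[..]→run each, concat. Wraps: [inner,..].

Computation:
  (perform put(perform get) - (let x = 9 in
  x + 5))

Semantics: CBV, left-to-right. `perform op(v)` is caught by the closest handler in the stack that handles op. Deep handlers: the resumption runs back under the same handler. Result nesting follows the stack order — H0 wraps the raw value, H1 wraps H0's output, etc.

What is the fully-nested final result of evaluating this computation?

Working:
get @ H1 ⇒ 8
put(8) @ H1 ⇒ s:=8
H0 returns (-14, ())
H1 returns ((-14, ()), 8)
H2 returns [((-14, ()), 8)]
H3 returns [[((-14, ()), 8)]]
= [[((-14, ()), 8)]]

Answer: [[((-14, ()), 8)]]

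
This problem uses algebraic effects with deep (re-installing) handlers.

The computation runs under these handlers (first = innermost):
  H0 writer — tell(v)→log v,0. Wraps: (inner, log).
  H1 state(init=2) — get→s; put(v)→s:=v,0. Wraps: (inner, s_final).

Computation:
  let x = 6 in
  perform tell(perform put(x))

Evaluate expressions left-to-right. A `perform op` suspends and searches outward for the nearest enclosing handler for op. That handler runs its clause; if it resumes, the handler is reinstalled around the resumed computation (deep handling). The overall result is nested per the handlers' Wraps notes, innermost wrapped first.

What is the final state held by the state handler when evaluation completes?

Answer: 6

Working:
put(6) @ H1 ⇒ s:=6
tell(0) @ H0 ⇒ log+=0
H0 returns (0, (0))
H1 returns ((0, (0)), 6)
= ((0, (0)), 6)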